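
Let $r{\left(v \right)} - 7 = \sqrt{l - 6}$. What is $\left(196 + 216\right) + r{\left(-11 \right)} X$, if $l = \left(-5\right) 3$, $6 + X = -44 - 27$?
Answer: $-127 - 77 i \sqrt{21} \approx -127.0 - 352.86 i$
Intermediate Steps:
$X = -77$ ($X = -6 - 71 = -77$)
$l = -15$
$r{\left(v \right)} = 7 + i \sqrt{21}$ ($r{\left(v \right)} = 7 + \sqrt{-15 - 6} = 7 + \sqrt{-21} = 7 + i \sqrt{21}$)
$\left(196 + 216\right) + r{\left(-11 \right)} X = \left(196 + 216\right) + \left(7 + i \sqrt{21}\right) \left(-77\right) = 412 - \left(539 + 77 i \sqrt{21}\right) = -127 - 77 i \sqrt{21}$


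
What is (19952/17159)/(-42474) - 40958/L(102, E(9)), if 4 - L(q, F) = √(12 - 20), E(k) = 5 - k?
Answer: -2487554670695/364405683 - 20479*I*√2/6 ≈ -6826.3 - 4826.9*I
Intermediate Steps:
L(q, F) = 4 - 2*I*√2 (L(q, F) = 4 - √(12 - 20) = 4 - √(-8) = 4 - 2*I*√2)
(19952/17159)/(-42474) - 40958/L(102, E(9)) = (19952/17159)/(-42474) - 40958/(4 - 2*I*√2) = (19952*(1/17159))*(-1/42474) - 40958/(4 - 2*I*√2) = (19952/17159)*(-1/42474) - 40958/(4 - 2*I*√2) = -9976/364405683 - 40958/(4 - 2*I*√2)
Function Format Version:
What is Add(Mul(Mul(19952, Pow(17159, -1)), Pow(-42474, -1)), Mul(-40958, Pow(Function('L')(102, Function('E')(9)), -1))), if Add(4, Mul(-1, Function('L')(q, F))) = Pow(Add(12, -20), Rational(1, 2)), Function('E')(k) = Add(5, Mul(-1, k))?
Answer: Add(Rational(-2487554670695, 364405683), Mul(Rational(-20479, 6), I, Pow(2, Rational(1, 2)))) ≈ Add(-6826.3, Mul(-4826.9, I))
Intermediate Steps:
Function('L')(q, F) = Add(4, Mul(-2, I, Pow(2, Rational(1, 2)))) (Function('L')(q, F) = Add(4, Mul(-1, Pow(Add(12, -20), Rational(1, 2)))) = Add(4, Mul(-1, Pow(-8, Rational(1, 2)))) = Add(4, Mul(-1, Mul(2, I, Pow(2, Rational(1, 2))))) = Add(4, Mul(-2, I, Pow(2, Rational(1, 2)))))
Add(Mul(Mul(19952, Pow(17159, -1)), Pow(-42474, -1)), Mul(-40958, Pow(Function('L')(102, Function('E')(9)), -1))) = Add(Mul(Mul(19952, Pow(17159, -1)), Pow(-42474, -1)), Mul(-40958, Pow(Add(4, Mul(-2, I, Pow(2, Rational(1, 2)))), -1))) = Add(Mul(Mul(19952, Rational(1, 17159)), Rational(-1, 42474)), Mul(-40958, Pow(Add(4, Mul(-2, I, Pow(2, Rational(1, 2)))), -1))) = Add(Mul(Rational(19952, 17159), Rational(-1, 42474)), Mul(-40958, Pow(Add(4, Mul(-2, I, Pow(2, Rational(1, 2)))), -1))) = Add(Rational(-9976, 364405683), Mul(-40958, Pow(Add(4, Mul(-2, I, Pow(2, Rational(1, 2)))), -1)))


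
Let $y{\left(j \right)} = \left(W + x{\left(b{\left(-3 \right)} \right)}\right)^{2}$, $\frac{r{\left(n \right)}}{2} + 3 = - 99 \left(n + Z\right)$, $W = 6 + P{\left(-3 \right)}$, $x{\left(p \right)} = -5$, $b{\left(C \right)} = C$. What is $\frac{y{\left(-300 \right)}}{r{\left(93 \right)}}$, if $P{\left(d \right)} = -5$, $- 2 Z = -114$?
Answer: $- \frac{8}{14853} \approx -0.00053861$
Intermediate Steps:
$Z = 57$ ($Z = \left(- \frac{1}{2}\right) \left(-114\right) = 57$)
$W = 1$ ($W = 6 - 5 = 1$)
$r{\left(n \right)} = -11292 - 198 n$ ($r{\left(n \right)} = -6 + 2 \left(- 99 \left(n + 57\right)\right) = -6 + 2 \left(- 99 \left(57 + n\right)\right) = -6 + 2 \left(-5643 - 99 n\right) = -6 - \left(11286 + 198 n\right) = -11292 - 198 n$)
$y{\left(j \right)} = 16$ ($y{\left(j \right)} = \left(1 - 5\right)^{2} = \left(-4\right)^{2} = 16$)
$\frac{y{\left(-300 \right)}}{r{\left(93 \right)}} = \frac{16}{-11292 - 18414} = \frac{16}{-29706} = 16 \left(- \frac{1}{29706}\right) = - \frac{8}{14853}$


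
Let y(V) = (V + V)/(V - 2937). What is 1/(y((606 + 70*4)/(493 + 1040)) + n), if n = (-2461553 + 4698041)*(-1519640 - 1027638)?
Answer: -4501535/25645049886991286012 ≈ -1.7553e-13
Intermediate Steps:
y(V) = 2*V/(-2937 + V) (y(V) = (2*V)/(-2937 + V) = 2*V/(-2937 + V))
n = -5696956679664 (n = 2236488*(-2547278) = -5696956679664)
1/(y((606 + 70*4)/(493 + 1040)) + n) = 1/(2*((606 + 70*4)/(493 + 1040))/(-2937 + (606 + 70*4)/(493 + 1040)) - 5696956679664) = 1/(2*((606 + 280)/1533)/(-2937 + (606 + 280)/1533) - 5696956679664) = 1/(2*(886*(1/1533))/(-2937 + 886*(1/1533)) - 5696956679664) = 1/(2*(886/1533)/(-2937 + 886/1533) - 5696956679664) = 1/(2*(886/1533)/(-4501535/1533) - 5696956679664) = 1/(2*(886/1533)*(-1533/4501535) - 5696956679664) = 1/(-1772/4501535 - 5696956679664) = 1/(-25645049886991286012/4501535) = -4501535/25645049886991286012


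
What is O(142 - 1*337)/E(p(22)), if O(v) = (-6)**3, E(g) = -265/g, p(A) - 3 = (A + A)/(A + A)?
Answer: 864/265 ≈ 3.2604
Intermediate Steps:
p(A) = 4 (p(A) = 3 + (A + A)/(A + A) = 3 + (2*A)/((2*A)) = 3 + (2*A)*(1/(2*A)) = 3 + 1 = 4)
O(v) = -216
O(142 - 1*337)/E(p(22)) = -216/((-265/4)) = -216/((-265*1/4)) = -216/(-265/4) = -216*(-4/265) = 864/265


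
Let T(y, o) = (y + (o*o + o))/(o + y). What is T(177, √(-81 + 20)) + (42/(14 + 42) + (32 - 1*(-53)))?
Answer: 5424571/62780 + 61*I*√61/31390 ≈ 86.406 + 0.015178*I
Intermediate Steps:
T(y, o) = (o + y + o²)/(o + y) (T(y, o) = (y + (o² + o))/(o + y) = (y + (o + o²))/(o + y) = (o + y + o²)/(o + y))
T(177, √(-81 + 20)) + (42/(14 + 42) + (32 - 1*(-53))) = (√(-81 + 20) + 177 + (√(-81 + 20))²)/(√(-81 + 20) + 177) + (42/(14 + 42) + (32 - 1*(-53))) = (√(-61) + 177 + (√(-61))²)/(√(-61) + 177) + (42/56 + (32 + 53)) = (I*√61 + 177 + (I*√61)²)/(I*√61 + 177) + ((1/56)*42 + 85) = (I*√61 + 177 - 61)/(177 + I*√61) + (¾ + 85) = (116 + I*√61)/(177 + I*√61) + 343/4 = 343/4 + (116 + I*√61)/(177 + I*√61)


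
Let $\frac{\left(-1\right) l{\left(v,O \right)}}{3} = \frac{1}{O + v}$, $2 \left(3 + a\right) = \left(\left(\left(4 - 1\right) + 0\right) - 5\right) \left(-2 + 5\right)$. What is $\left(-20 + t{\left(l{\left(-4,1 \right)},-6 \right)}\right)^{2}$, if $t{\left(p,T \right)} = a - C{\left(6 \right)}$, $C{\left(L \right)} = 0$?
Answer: $676$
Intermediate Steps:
$a = -6$ ($a = -3 + \frac{\left(\left(\left(4 - 1\right) + 0\right) - 5\right) \left(-2 + 5\right)}{2} = -3 + \frac{\left(\left(3 + 0\right) - 5\right) 3}{2} = -3 + \frac{\left(3 - 5\right) 3}{2} = -3 + \frac{\left(-2\right) 3}{2} = -3 + \frac{1}{2} \left(-6\right) = -3 - 3 = -6$)
$l{\left(v,O \right)} = - \frac{3}{O + v}$
$t{\left(p,T \right)} = -6$ ($t{\left(p,T \right)} = -6 - 0 = -6 + 0 = -6$)
$\left(-20 + t{\left(l{\left(-4,1 \right)},-6 \right)}\right)^{2} = \left(-20 - 6\right)^{2} = \left(-26\right)^{2} = 676$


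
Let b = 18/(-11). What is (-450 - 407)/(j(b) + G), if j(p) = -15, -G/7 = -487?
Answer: -857/3394 ≈ -0.25250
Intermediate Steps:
b = -18/11 (b = 18*(-1/11) = -18/11 ≈ -1.6364)
G = 3409 (G = -7*(-487) = 3409)
(-450 - 407)/(j(b) + G) = (-450 - 407)/(-15 + 3409) = -857/3394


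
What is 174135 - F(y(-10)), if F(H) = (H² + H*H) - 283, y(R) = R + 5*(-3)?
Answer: 173168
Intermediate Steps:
y(R) = -15 + R (y(R) = R - 15 = -15 + R)
F(H) = -283 + 2*H² (F(H) = (H² + H²) - 283 = 2*H² - 283 = -283 + 2*H²)
174135 - F(y(-10)) = 174135 - (-283 + 2*(-15 - 10)²) = 174135 - (-283 + 2*(-25)²) = 174135 - (-283 + 2*625) = 174135 - (-283 + 1250) = 174135 - 1*967 = 174135 - 967 = 173168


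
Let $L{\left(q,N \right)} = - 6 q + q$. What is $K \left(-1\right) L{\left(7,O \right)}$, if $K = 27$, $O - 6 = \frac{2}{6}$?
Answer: $945$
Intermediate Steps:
$O = \frac{19}{3}$ ($O = 6 + \frac{2}{6} = 6 + 2 \cdot \frac{1}{6} = 6 + \frac{1}{3} = \frac{19}{3} \approx 6.3333$)
$L{\left(q,N \right)} = - 5 q$
$K \left(-1\right) L{\left(7,O \right)} = 27 \left(-1\right) \left(\left(-5\right) 7\right) = \left(-27\right) \left(-35\right) = 945$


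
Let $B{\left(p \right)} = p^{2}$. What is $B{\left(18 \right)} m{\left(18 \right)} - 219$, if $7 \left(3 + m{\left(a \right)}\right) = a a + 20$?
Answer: $\frac{103119}{7} \approx 14731.0$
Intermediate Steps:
$m{\left(a \right)} = - \frac{1}{7} + \frac{a^{2}}{7}$ ($m{\left(a \right)} = -3 + \frac{a a + 20}{7} = -3 + \frac{a^{2} + 20}{7} = -3 + \frac{20 + a^{2}}{7} = -3 + \left(\frac{20}{7} + \frac{a^{2}}{7}\right) = - \frac{1}{7} + \frac{a^{2}}{7}$)
$B{\left(18 \right)} m{\left(18 \right)} - 219 = 18^{2} \left(- \frac{1}{7} + \frac{18^{2}}{7}\right) - 219 = 324 \left(- \frac{1}{7} + \frac{1}{7} \cdot 324\right) - 219 = 324 \left(- \frac{1}{7} + \frac{324}{7}\right) - 219 = 324 \cdot \frac{323}{7} - 219 = \frac{104652}{7} - 219 = \frac{103119}{7}$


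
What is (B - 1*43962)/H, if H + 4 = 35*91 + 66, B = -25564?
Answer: -69526/3247 ≈ -21.412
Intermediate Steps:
H = 3247 (H = -4 + (35*91 + 66) = -4 + (3185 + 66) = -4 + 3251 = 3247)
(B - 1*43962)/H = (-25564 - 1*43962)/3247 = (-25564 - 43962)*(1/3247) = -69526*1/3247 = -69526/3247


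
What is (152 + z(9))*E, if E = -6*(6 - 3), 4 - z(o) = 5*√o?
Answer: -2538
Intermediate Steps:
z(o) = 4 - 5*√o
E = -18 (E = -6*3 = -18)
(152 + z(9))*E = (152 + (4 - 5*√9))*(-18) = (152 + (4 - 5*3))*(-18) = (152 + (4 - 15))*(-18) = (152 - 11)*(-18) = 141*(-18) = -2538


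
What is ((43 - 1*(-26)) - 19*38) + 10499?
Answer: 9846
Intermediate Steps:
((43 - 1*(-26)) - 19*38) + 10499 = ((43 + 26) - 722) + 10499 = (69 - 722) + 10499 = -653 + 10499 = 9846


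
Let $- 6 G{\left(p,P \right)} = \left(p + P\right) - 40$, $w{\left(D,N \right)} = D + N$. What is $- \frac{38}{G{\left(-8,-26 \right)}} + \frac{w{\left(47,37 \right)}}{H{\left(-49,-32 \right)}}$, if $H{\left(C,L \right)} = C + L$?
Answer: $- \frac{4114}{999} \approx -4.1181$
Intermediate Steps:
$G{\left(p,P \right)} = \frac{20}{3} - \frac{P}{6} - \frac{p}{6}$ ($G{\left(p,P \right)} = - \frac{\left(p + P\right) - 40}{6} = - \frac{\left(P + p\right) - 40}{6} = - \frac{-40 + P + p}{6} = \frac{20}{3} - \frac{P}{6} - \frac{p}{6}$)
$- \frac{38}{G{\left(-8,-26 \right)}} + \frac{w{\left(47,37 \right)}}{H{\left(-49,-32 \right)}} = - \frac{38}{\frac{20}{3} - - \frac{13}{3} - - \frac{4}{3}} + \frac{47 + 37}{-49 - 32} = - \frac{38}{\frac{20}{3} + \frac{13}{3} + \frac{4}{3}} + \frac{84}{-81} = - \frac{38}{\frac{37}{3}} + 84 \left(- \frac{1}{81}\right) = \left(-38\right) \frac{3}{37} - \frac{28}{27} = - \frac{114}{37} - \frac{28}{27} = - \frac{4114}{999}$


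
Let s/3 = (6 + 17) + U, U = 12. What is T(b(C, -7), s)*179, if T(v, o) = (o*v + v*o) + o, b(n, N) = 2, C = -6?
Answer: 93975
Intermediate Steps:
s = 105 (s = 3*((6 + 17) + 12) = 3*(23 + 12) = 3*35 = 105)
T(v, o) = o + 2*o*v (T(v, o) = (o*v + o*v) + o = 2*o*v + o = o + 2*o*v)
T(b(C, -7), s)*179 = (105*(1 + 2*2))*179 = (105*(1 + 4))*179 = (105*5)*179 = 525*179 = 93975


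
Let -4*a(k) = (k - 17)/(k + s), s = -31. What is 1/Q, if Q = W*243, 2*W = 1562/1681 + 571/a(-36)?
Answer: -89093/31244609763 ≈ -2.8515e-6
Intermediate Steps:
a(k) = -(-17 + k)/(4*(-31 + k)) (a(k) = -(k - 17)/(4*(k - 31)) = -(-17 + k)/(4*(-31 + k)))
W = -128578641/89093 (W = (1562/1681 + 571/(((17 - 1*(-36))/(4*(-31 - 36)))))/2 = (1562*(1/1681) + 571/(((¼)*(17 + 36)/(-67))))/2 = (1562/1681 + 571/(((¼)*(-1/67)*53)))/2 = (1562/1681 + 571/(-53/268))/2 = (1562/1681 + 571*(-268/53))/2 = (1562/1681 - 153028/53)/2 = (½)*(-257157282/89093) = -128578641/89093 ≈ -1443.2)
Q = -31244609763/89093 (Q = -128578641/89093*243 = -31244609763/89093 ≈ -3.5070e+5)
1/Q = 1/(-31244609763/89093) = -89093/31244609763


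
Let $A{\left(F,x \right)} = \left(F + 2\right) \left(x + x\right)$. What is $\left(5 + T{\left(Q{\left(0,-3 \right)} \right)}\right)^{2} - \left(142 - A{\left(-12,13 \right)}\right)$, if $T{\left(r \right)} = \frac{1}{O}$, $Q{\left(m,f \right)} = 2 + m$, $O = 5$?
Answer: $- \frac{9374}{25} \approx -374.96$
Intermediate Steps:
$A{\left(F,x \right)} = 2 x \left(2 + F\right)$ ($A{\left(F,x \right)} = \left(2 + F\right) 2 x = 2 x \left(2 + F\right)$)
$T{\left(r \right)} = \frac{1}{5}$
$\left(5 + T{\left(Q{\left(0,-3 \right)} \right)}\right)^{2} - \left(142 - A{\left(-12,13 \right)}\right) = \left(5 + \frac{1}{5}\right)^{2} - \left(142 - 2 \cdot 13 \left(2 - 12\right)\right) = \left(\frac{26}{5}\right)^{2} - \left(142 - 2 \cdot 13 \left(-10\right)\right) = \frac{676}{25} - \left(142 - -260\right) = \frac{676}{25} - \left(142 + 260\right) = \frac{676}{25} - 402 = - \frac{9374}{25}$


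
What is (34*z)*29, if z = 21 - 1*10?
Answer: 10846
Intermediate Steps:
z = 11 (z = 21 - 10 = 11)
(34*z)*29 = (34*11)*29 = 374*29 = 10846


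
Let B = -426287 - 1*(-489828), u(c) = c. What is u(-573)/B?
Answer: -573/63541 ≈ -0.0090178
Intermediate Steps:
B = 63541 (B = -426287 + 489828 = 63541)
u(-573)/B = -573/63541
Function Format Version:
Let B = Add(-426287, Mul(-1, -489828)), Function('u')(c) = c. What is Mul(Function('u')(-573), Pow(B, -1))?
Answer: Rational(-573, 63541) ≈ -0.0090178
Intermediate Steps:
B = 63541 (B = Add(-426287, 489828) = 63541)
Mul(Function('u')(-573), Pow(B, -1)) = Mul(-573, Pow(63541, -1)) = Mul(-573, Rational(1, 63541)) = Rational(-573, 63541)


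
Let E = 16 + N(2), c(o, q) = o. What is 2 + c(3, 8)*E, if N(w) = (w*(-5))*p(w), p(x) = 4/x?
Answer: -10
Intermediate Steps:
N(w) = -20 (N(w) = (w*(-5))*(4/w) = (-5*w)*(4/w) = -20)
E = -4 (E = 16 - 20 = -4)
2 + c(3, 8)*E = 2 + 3*(-4) = 2 - 12 = -10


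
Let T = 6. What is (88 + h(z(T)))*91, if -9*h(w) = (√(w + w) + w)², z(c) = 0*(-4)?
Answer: 8008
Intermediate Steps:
z(c) = 0
h(w) = -(w + √2*√w)²/9 (h(w) = -(√(w + w) + w)²/9 = -(√(2*w) + w)²/9 = -(√2*√w + w)²/9 = -(w + √2*√w)²/9)
(88 + h(z(T)))*91 = (88 - (0 + √2*√0)²/9)*91 = (88 - (0 + √2*0)²/9)*91 = (88 - (0 + 0)²/9)*91 = (88 - ⅑*0²)*91 = (88 - ⅑*0)*91 = (88 + 0)*91 = 88*91 = 8008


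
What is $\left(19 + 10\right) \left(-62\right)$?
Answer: $-1798$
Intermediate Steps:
$\left(19 + 10\right) \left(-62\right) = 29 \left(-62\right) = -1798$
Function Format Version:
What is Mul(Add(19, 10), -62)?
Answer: -1798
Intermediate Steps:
Mul(Add(19, 10), -62) = Mul(29, -62) = -1798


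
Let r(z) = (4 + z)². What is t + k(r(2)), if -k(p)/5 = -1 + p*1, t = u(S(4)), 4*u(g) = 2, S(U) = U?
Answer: -349/2 ≈ -174.50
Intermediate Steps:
u(g) = ½ (u(g) = (¼)*2 = ½)
t = ½ ≈ 0.50000
k(p) = 5 - 5*p (k(p) = -5*(-1 + p*1) = -5*(-1 + p) = 5 - 5*p)
t + k(r(2)) = ½ + (5 - 5*(4 + 2)²) = ½ + (5 - 5*6²) = ½ + (5 - 5*36) = ½ + (5 - 180) = ½ - 175 = -349/2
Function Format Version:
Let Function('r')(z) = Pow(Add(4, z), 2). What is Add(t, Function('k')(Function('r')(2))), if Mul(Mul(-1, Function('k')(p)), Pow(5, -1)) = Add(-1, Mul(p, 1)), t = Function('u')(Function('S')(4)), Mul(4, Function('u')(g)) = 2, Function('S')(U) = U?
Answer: Rational(-349, 2) ≈ -174.50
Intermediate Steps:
Function('u')(g) = Rational(1, 2) (Function('u')(g) = Mul(Rational(1, 4), 2) = Rational(1, 2))
t = Rational(1, 2) ≈ 0.50000
Function('k')(p) = Add(5, Mul(-5, p)) (Function('k')(p) = Mul(-5, Add(-1, Mul(p, 1))) = Mul(-5, Add(-1, p)) = Add(5, Mul(-5, p)))
Add(t, Function('k')(Function('r')(2))) = Add(Rational(1, 2), Add(5, Mul(-5, Pow(Add(4, 2), 2)))) = Add(Rational(1, 2), Add(5, Mul(-5, Pow(6, 2)))) = Add(Rational(1, 2), Add(5, Mul(-5, 36))) = Add(Rational(1, 2), Add(5, -180)) = Add(Rational(1, 2), -175) = Rational(-349, 2)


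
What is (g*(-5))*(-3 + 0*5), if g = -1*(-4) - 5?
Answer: -15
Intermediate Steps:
g = -1 (g = 4 - 5 = -1)
(g*(-5))*(-3 + 0*5) = (-1*(-5))*(-3 + 0*5) = 5*(-3 + 0) = 5*(-3) = -15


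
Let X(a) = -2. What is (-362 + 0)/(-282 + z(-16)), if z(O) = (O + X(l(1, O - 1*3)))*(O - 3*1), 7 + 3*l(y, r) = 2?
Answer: -181/30 ≈ -6.0333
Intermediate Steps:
l(y, r) = -5/3 (l(y, r) = -7/3 + (1/3)*2 = -7/3 + 2/3 = -5/3)
z(O) = (-3 + O)*(-2 + O) (z(O) = (O - 2)*(O - 3*1) = (-2 + O)*(O - 3) = (-2 + O)*(-3 + O) = (-3 + O)*(-2 + O))
(-362 + 0)/(-282 + z(-16)) = (-362 + 0)/(-282 + (6 + (-16)**2 - 5*(-16))) = -362/(-282 + (6 + 256 + 80)) = -362/(-282 + 342) = -362/60 = -362*1/60 = -181/30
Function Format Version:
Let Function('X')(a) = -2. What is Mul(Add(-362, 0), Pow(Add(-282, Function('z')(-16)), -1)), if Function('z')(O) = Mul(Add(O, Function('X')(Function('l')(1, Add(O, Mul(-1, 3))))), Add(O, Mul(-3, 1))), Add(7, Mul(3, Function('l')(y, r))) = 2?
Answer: Rational(-181, 30) ≈ -6.0333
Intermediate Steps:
Function('l')(y, r) = Rational(-5, 3) (Function('l')(y, r) = Add(Rational(-7, 3), Mul(Rational(1, 3), 2)) = Add(Rational(-7, 3), Rational(2, 3)) = Rational(-5, 3))
Function('z')(O) = Mul(Add(-3, O), Add(-2, O)) (Function('z')(O) = Mul(Add(O, -2), Add(O, Mul(-3, 1))) = Mul(Add(-2, O), Add(O, -3)) = Mul(Add(-2, O), Add(-3, O)) = Mul(Add(-3, O), Add(-2, O)))
Mul(Add(-362, 0), Pow(Add(-282, Function('z')(-16)), -1)) = Mul(Add(-362, 0), Pow(Add(-282, Add(6, Pow(-16, 2), Mul(-5, -16))), -1)) = Mul(-362, Pow(Add(-282, Add(6, 256, 80)), -1)) = Mul(-362, Pow(Add(-282, 342), -1)) = Mul(-362, Pow(60, -1)) = Mul(-362, Rational(1, 60)) = Rational(-181, 30)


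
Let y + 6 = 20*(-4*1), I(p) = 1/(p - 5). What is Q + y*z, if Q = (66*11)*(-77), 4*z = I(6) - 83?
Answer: -54139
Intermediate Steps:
I(p) = 1/(-5 + p)
z = -41/2 (z = (1/(-5 + 6) - 83)/4 = (1/1 - 83)/4 = (1 - 83)/4 = (1/4)*(-82) = -41/2 ≈ -20.500)
Q = -55902 (Q = 726*(-77) = -55902)
y = -86 (y = -6 + 20*(-4*1) = -6 + 20*(-4) = -6 - 80 = -86)
Q + y*z = -55902 - 86*(-41/2) = -55902 + 1763 = -54139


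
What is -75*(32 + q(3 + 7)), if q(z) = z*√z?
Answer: -2400 - 750*√10 ≈ -4771.7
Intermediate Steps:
q(z) = z^(3/2)
-75*(32 + q(3 + 7)) = -75*(32 + (3 + 7)^(3/2)) = -75*(32 + 10^(3/2)) = -75*(32 + 10*√10) = -2400 - 750*√10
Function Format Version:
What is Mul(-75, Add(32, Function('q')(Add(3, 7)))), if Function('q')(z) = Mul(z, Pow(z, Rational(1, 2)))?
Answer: Add(-2400, Mul(-750, Pow(10, Rational(1, 2)))) ≈ -4771.7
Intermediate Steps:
Function('q')(z) = Pow(z, Rational(3, 2))
Mul(-75, Add(32, Function('q')(Add(3, 7)))) = Mul(-75, Add(32, Pow(Add(3, 7), Rational(3, 2)))) = Mul(-75, Add(32, Pow(10, Rational(3, 2)))) = Mul(-75, Add(32, Mul(10, Pow(10, Rational(1, 2))))) = Add(-2400, Mul(-750, Pow(10, Rational(1, 2))))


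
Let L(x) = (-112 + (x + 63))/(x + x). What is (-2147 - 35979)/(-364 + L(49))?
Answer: 19063/182 ≈ 104.74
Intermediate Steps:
L(x) = (-49 + x)/(2*x) (L(x) = (-112 + (63 + x))/((2*x)) = (-49 + x)*(1/(2*x)) = (-49 + x)/(2*x))
(-2147 - 35979)/(-364 + L(49)) = (-2147 - 35979)/(-364 + (½)*(-49 + 49)/49) = -38126/(-364 + (½)*(1/49)*0) = -38126/(-364 + 0) = -38126/(-364) = -38126*(-1/364) = 19063/182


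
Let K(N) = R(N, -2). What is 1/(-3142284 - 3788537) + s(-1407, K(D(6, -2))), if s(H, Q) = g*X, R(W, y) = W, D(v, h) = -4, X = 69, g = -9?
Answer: -4304039842/6930821 ≈ -621.00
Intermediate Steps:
K(N) = N
s(H, Q) = -621 (s(H, Q) = -9*69 = -621)
1/(-3142284 - 3788537) + s(-1407, K(D(6, -2))) = 1/(-3142284 - 3788537) - 621 = 1/(-6930821) - 621 = -1/6930821 - 621 = -4304039842/6930821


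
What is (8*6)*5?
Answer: 240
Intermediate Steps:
(8*6)*5 = 48*5 = 240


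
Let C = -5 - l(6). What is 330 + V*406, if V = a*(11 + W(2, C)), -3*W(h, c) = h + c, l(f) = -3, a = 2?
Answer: 9262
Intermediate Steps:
C = -2 (C = -5 - 1*(-3) = -5 + 3 = -2)
W(h, c) = -c/3 - h/3 (W(h, c) = -(h + c)/3 = -(c + h)/3 = -c/3 - h/3)
V = 22 (V = 2*(11 + (-⅓*(-2) - ⅓*2)) = 2*(11 + (⅔ - ⅔)) = 2*(11 + 0) = 2*11 = 22)
330 + V*406 = 330 + 22*406 = 330 + 8932 = 9262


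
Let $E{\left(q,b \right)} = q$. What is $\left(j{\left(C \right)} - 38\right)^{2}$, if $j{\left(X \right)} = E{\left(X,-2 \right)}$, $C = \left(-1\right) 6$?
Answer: $1936$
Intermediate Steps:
$C = -6$
$j{\left(X \right)} = X$
$\left(j{\left(C \right)} - 38\right)^{2} = \left(-6 - 38\right)^{2} = \left(-44\right)^{2} = 1936$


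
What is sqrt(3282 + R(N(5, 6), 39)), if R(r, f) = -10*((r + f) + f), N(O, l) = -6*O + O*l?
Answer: 3*sqrt(278) ≈ 50.020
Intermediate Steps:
R(r, f) = -20*f - 10*r (R(r, f) = -10*((f + r) + f) = -10*(r + 2*f) = -20*f - 10*r)
sqrt(3282 + R(N(5, 6), 39)) = sqrt(3282 + (-20*39 - 50*(-6 + 6))) = sqrt(3282 + (-780 - 50*0)) = sqrt(3282 + (-780 - 10*0)) = sqrt(3282 + (-780 + 0)) = sqrt(3282 - 780) = sqrt(2502) = 3*sqrt(278)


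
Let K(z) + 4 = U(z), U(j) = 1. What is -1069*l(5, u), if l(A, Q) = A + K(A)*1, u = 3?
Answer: -2138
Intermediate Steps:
K(z) = -3 (K(z) = -4 + 1 = -3)
l(A, Q) = -3 + A (l(A, Q) = A - 3*1 = A - 3 = -3 + A)
-1069*l(5, u) = -1069*(-3 + 5) = -1069*2 = -2138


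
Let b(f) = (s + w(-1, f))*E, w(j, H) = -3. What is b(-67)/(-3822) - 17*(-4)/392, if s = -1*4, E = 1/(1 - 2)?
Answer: 328/1911 ≈ 0.17164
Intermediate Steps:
E = -1 (E = 1/(-1) = -1)
s = -4
b(f) = 7 (b(f) = (-4 - 3)*(-1) = -7*(-1) = 7)
b(-67)/(-3822) - 17*(-4)/392 = 7/(-3822) - 17*(-4)/392 = 7*(-1/3822) + 68*(1/392) = -1/546 + 17/98 = 328/1911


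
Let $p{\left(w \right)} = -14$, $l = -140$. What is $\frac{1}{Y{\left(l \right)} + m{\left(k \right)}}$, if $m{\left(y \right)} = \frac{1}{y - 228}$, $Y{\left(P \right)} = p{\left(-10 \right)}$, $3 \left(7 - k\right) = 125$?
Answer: $- \frac{788}{11035} \approx -0.071409$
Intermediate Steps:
$k = - \frac{104}{3}$ ($k = 7 - \frac{125}{3} = - \frac{104}{3} \approx -34.667$)
$Y{\left(P \right)} = -14$
$m{\left(y \right)} = \frac{1}{-228 + y}$
$\frac{1}{Y{\left(l \right)} + m{\left(k \right)}} = \frac{1}{-14 + \frac{1}{-228 - \frac{104}{3}}} = \frac{1}{-14 + \frac{1}{- \frac{788}{3}}} = \frac{1}{-14 - \frac{3}{788}} = \frac{1}{- \frac{11035}{788}} = - \frac{788}{11035}$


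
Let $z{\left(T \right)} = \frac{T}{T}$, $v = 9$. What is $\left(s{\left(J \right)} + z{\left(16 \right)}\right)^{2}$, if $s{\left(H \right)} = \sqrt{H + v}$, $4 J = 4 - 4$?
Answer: $16$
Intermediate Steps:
$z{\left(T \right)} = 1$
$J = 0$ ($J = \frac{4 - 4}{4} = \frac{1}{4} \cdot 0 = 0$)
$s{\left(H \right)} = \sqrt{9 + H}$ ($s{\left(H \right)} = \sqrt{H + 9} = \sqrt{9 + H}$)
$\left(s{\left(J \right)} + z{\left(16 \right)}\right)^{2} = \left(\sqrt{9 + 0} + 1\right)^{2} = \left(\sqrt{9} + 1\right)^{2} = \left(3 + 1\right)^{2} = 4^{2} = 16$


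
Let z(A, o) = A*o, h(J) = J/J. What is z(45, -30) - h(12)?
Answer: -1351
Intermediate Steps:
h(J) = 1
z(45, -30) - h(12) = 45*(-30) - 1*1 = -1350 - 1 = -1351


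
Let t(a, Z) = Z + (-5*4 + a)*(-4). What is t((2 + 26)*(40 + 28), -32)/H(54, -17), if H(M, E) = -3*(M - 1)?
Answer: 7568/159 ≈ 47.597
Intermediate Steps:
H(M, E) = 3 - 3*M (H(M, E) = -3*(-1 + M) = 3 - 3*M)
t(a, Z) = 80 + Z - 4*a (t(a, Z) = Z + (-20 + a)*(-4) = Z + (80 - 4*a) = 80 + Z - 4*a)
t((2 + 26)*(40 + 28), -32)/H(54, -17) = (80 - 32 - 4*(2 + 26)*(40 + 28))/(3 - 3*54) = (80 - 32 - 112*68)/(3 - 162) = (80 - 32 - 4*1904)/(-159) = (80 - 32 - 7616)*(-1/159) = -7568*(-1/159) = 7568/159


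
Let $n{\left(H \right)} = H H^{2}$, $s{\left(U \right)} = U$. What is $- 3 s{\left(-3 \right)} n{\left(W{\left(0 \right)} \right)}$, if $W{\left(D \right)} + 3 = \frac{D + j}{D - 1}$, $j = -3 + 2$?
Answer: $-72$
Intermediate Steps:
$j = -1$
$W{\left(D \right)} = -2$ ($W{\left(D \right)} = -3 + \frac{D - 1}{D - 1} = -3 + \frac{-1 + D}{-1 + D} = -3 + 1 = -2$)
$n{\left(H \right)} = H^{3}$
$- 3 s{\left(-3 \right)} n{\left(W{\left(0 \right)} \right)} = \left(-3\right) \left(-3\right) \left(-2\right)^{3} = 9 \left(-8\right) = -72$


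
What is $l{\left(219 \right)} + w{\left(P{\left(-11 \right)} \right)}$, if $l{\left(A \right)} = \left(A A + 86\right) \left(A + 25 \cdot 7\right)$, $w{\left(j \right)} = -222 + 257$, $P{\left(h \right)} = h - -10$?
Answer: $18930553$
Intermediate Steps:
$P{\left(h \right)} = 10 + h$ ($P{\left(h \right)} = h + 10 = 10 + h$)
$w{\left(j \right)} = 35$
$l{\left(A \right)} = \left(86 + A^{2}\right) \left(175 + A\right)$ ($l{\left(A \right)} = \left(A^{2} + 86\right) \left(A + 175\right) = \left(86 + A^{2}\right) \left(175 + A\right)$)
$l{\left(219 \right)} + w{\left(P{\left(-11 \right)} \right)} = \left(15050 + 219^{3} + 86 \cdot 219 + 175 \cdot 219^{2}\right) + 35 = \left(15050 + 10503459 + 18834 + 175 \cdot 47961\right) + 35 = \left(15050 + 10503459 + 18834 + 8393175\right) + 35 = 18930518 + 35 = 18930553$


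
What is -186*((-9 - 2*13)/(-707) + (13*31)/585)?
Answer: -208072/1515 ≈ -137.34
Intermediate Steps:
-186*((-9 - 2*13)/(-707) + (13*31)/585) = -186*((-9 - 26)*(-1/707) + 403*(1/585)) = -186*(-35*(-1/707) + 31/45) = -186*(5/101 + 31/45) = -186*3356/4545 = -208072/1515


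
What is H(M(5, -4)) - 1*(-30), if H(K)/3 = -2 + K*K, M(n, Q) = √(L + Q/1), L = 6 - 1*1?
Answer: 27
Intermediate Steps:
L = 5 (L = 6 - 1 = 5)
M(n, Q) = √(5 + Q) (M(n, Q) = √(5 + Q/1) = √(5 + Q*1) = √(5 + Q))
H(K) = -6 + 3*K² (H(K) = 3*(-2 + K*K) = 3*(-2 + K²) = -6 + 3*K²)
H(M(5, -4)) - 1*(-30) = (-6 + 3*(√(5 - 4))²) - 1*(-30) = (-6 + 3*(√1)²) + 30 = (-6 + 3*1²) + 30 = (-6 + 3*1) + 30 = (-6 + 3) + 30 = -3 + 30 = 27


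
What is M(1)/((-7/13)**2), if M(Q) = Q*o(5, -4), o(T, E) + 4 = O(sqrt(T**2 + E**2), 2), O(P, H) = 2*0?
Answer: -676/49 ≈ -13.796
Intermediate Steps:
O(P, H) = 0
o(T, E) = -4 (o(T, E) = -4 + 0 = -4)
M(Q) = -4*Q (M(Q) = Q*(-4) = -4*Q)
M(1)/((-7/13)**2) = (-4*1)/((-7/13)**2) = -4/((-7*1/13)**2) = -4/((-7/13)**2) = -4/49/169 = -4*169/49 = -676/49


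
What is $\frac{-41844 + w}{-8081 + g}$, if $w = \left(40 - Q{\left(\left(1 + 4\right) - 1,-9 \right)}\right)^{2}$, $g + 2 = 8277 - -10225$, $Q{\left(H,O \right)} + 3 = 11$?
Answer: $- \frac{40820}{10419} \approx -3.9178$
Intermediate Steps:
$Q{\left(H,O \right)} = 8$ ($Q{\left(H,O \right)} = -3 + 11 = 8$)
$g = 18500$ ($g = -2 + \left(8277 - -10225\right) = -2 + \left(8277 + 10225\right) = -2 + 18502 = 18500$)
$w = 1024$ ($w = \left(40 - 8\right)^{2} = 32^{2} = 1024$)
$\frac{-41844 + w}{-8081 + g} = \frac{-41844 + 1024}{-8081 + 18500} = - \frac{40820}{10419}$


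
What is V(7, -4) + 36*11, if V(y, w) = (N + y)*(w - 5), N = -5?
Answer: 378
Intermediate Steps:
V(y, w) = (-5 + w)*(-5 + y) (V(y, w) = (-5 + y)*(w - 5) = (-5 + y)*(-5 + w) = (-5 + w)*(-5 + y))
V(7, -4) + 36*11 = (25 - 5*(-4) - 5*7 - 4*7) + 36*11 = (25 + 20 - 35 - 28) + 396 = -18 + 396 = 378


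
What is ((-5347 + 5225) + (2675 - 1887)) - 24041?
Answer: -23375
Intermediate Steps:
((-5347 + 5225) + (2675 - 1887)) - 24041 = (-122 + 788) - 24041 = 666 - 24041 = -23375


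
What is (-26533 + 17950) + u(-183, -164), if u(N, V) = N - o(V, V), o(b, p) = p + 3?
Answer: -8605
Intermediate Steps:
o(b, p) = 3 + p
u(N, V) = -3 + N - V (u(N, V) = N - (3 + V) = N + (-3 - V) = -3 + N - V)
(-26533 + 17950) + u(-183, -164) = (-26533 + 17950) + (-3 - 183 - 1*(-164)) = -8583 + (-3 - 183 + 164) = -8583 - 22 = -8605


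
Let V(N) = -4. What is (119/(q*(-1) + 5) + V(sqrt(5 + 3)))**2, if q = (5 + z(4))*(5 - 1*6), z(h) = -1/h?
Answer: 102400/1521 ≈ 67.324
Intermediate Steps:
q = -19/4 (q = (5 - 1/4)*(5 - 1*6) = (5 - 1*1/4)*(5 - 6) = (5 - 1/4)*(-1) = (19/4)*(-1) = -19/4 ≈ -4.7500)
(119/(q*(-1) + 5) + V(sqrt(5 + 3)))**2 = (119/(-19/4*(-1) + 5) - 4)**2 = (119/(19/4 + 5) - 4)**2 = (119/(39/4) - 4)**2 = (119*(4/39) - 4)**2 = (476/39 - 4)**2 = (320/39)**2 = 102400/1521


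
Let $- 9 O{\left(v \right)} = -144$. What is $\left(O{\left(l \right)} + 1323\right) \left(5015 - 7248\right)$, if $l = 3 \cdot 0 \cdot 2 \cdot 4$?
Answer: $-2989987$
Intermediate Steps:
$l = 0$ ($l = 0 \cdot 2 \cdot 4 = 0 \cdot 4 = 0$)
$O{\left(v \right)} = 16$ ($O{\left(v \right)} = \left(- \frac{1}{9}\right) \left(-144\right) = 16$)
$\left(O{\left(l \right)} + 1323\right) \left(5015 - 7248\right) = \left(16 + 1323\right) \left(5015 - 7248\right) = 1339 \left(-2233\right) = -2989987$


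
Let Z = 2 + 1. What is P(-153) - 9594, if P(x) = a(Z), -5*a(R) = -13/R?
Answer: -143897/15 ≈ -9593.1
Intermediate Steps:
Z = 3
a(R) = 13/(5*R) (a(R) = -(-13)/(5*R) = 13/(5*R))
P(x) = 13/15 (P(x) = (13/5)/3 = (13/5)*(⅓) = 13/15)
P(-153) - 9594 = 13/15 - 9594 = -143897/15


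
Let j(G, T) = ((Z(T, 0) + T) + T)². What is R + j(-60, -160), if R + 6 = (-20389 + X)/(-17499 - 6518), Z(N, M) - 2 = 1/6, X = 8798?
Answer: 87336628637/864612 ≈ 1.0101e+5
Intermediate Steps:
Z(N, M) = 13/6 (Z(N, M) = 2 + 1/6 = 2 + ⅙ = 13/6)
j(G, T) = (13/6 + 2*T)² (j(G, T) = ((13/6 + T) + T)² = (13/6 + 2*T)²)
R = -132511/24017 (R = -6 + (-20389 + 8798)/(-17499 - 6518) = -6 - 11591/(-24017) = -6 - 11591*(-1/24017) = -6 + 11591/24017 = -132511/24017 ≈ -5.5174)
R + j(-60, -160) = -132511/24017 + (13 + 12*(-160))²/36 = -132511/24017 + (13 - 1920)²/36 = -132511/24017 + (1/36)*(-1907)² = -132511/24017 + (1/36)*3636649 = -132511/24017 + 3636649/36 = 87336628637/864612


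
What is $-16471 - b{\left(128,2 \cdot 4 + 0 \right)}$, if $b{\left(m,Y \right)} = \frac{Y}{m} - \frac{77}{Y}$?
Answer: $- \frac{263383}{16} \approx -16461.0$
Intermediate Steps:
$b{\left(m,Y \right)} = - \frac{77}{Y} + \frac{Y}{m}$
$-16471 - b{\left(128,2 \cdot 4 + 0 \right)} = -16471 - \left(- \frac{77}{2 \cdot 4 + 0} + \frac{2 \cdot 4 + 0}{128}\right) = -16471 - \left(- \frac{77}{8 + 0} + \left(8 + 0\right) \frac{1}{128}\right) = -16471 - \left(- \frac{77}{8} + 8 \cdot \frac{1}{128}\right) = -16471 - \left(\left(-77\right) \frac{1}{8} + \frac{1}{16}\right) = -16471 - \left(- \frac{77}{8} + \frac{1}{16}\right) = -16471 - - \frac{153}{16} = -16471 + \frac{153}{16} = - \frac{263383}{16}$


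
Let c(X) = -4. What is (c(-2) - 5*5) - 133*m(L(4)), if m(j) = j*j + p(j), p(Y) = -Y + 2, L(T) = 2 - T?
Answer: -1093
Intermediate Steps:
p(Y) = 2 - Y
m(j) = 2 + j**2 - j (m(j) = j*j + (2 - j) = j**2 + (2 - j) = 2 + j**2 - j)
(c(-2) - 5*5) - 133*m(L(4)) = (-4 - 5*5) - 133*(2 + (2 - 1*4)**2 - (2 - 1*4)) = (-4 - 25) - 133*(2 + (2 - 4)**2 - (2 - 4)) = -29 - 133*(2 + (-2)**2 - 1*(-2)) = -29 - 133*(2 + 4 + 2) = -29 - 133*8 = -29 - 1064 = -1093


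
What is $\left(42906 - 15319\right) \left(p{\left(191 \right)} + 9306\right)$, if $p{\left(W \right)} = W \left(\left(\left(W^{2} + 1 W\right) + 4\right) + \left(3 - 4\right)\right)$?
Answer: $193501590597$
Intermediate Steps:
$p{\left(W \right)} = W \left(3 + W + W^{2}\right)$ ($p{\left(W \right)} = W \left(\left(\left(W^{2} + W\right) + 4\right) + \left(3 - 4\right)\right) = W \left(\left(\left(W + W^{2}\right) + 4\right) - 1\right) = W \left(\left(4 + W + W^{2}\right) - 1\right) = W \left(3 + W + W^{2}\right)$)
$\left(42906 - 15319\right) \left(p{\left(191 \right)} + 9306\right) = \left(42906 - 15319\right) \left(191 \left(3 + 191 + 191^{2}\right) + 9306\right) = 27587 \left(191 \left(3 + 191 + 36481\right) + 9306\right) = 27587 \left(191 \cdot 36675 + 9306\right) = 27587 \left(7004925 + 9306\right) = 27587 \cdot 7014231 = 193501590597$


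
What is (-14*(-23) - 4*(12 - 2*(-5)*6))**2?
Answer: 1156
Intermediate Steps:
(-14*(-23) - 4*(12 - 2*(-5)*6))**2 = (322 - 4*(12 + 10*6))**2 = (322 - 4*(12 + 60))**2 = (322 - 4*72)**2 = (322 - 288)**2 = 34**2 = 1156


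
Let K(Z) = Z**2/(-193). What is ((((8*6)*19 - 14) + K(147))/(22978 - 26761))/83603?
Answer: -151705/61040138757 ≈ -2.4853e-6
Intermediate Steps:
K(Z) = -Z**2/193 (K(Z) = Z**2*(-1/193) = -Z**2/193)
((((8*6)*19 - 14) + K(147))/(22978 - 26761))/83603 = ((((8*6)*19 - 14) - 1/193*147**2)/(22978 - 26761))/83603 = (((48*19 - 14) - 1/193*21609)/(-3783))*(1/83603) = (((912 - 14) - 21609/193)*(-1/3783))*(1/83603) = ((898 - 21609/193)*(-1/3783))*(1/83603) = ((151705/193)*(-1/3783))*(1/83603) = -151705/730119*1/83603 = -151705/61040138757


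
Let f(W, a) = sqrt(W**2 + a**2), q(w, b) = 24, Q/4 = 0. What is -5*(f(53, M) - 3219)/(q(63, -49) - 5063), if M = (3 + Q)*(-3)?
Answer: -16095/5039 + 85*sqrt(10)/5039 ≈ -3.1407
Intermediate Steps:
Q = 0 (Q = 4*0 = 0)
M = -9 (M = (3 + 0)*(-3) = 3*(-3) = -9)
-5*(f(53, M) - 3219)/(q(63, -49) - 5063) = -5*(sqrt(53**2 + (-9)**2) - 3219)/(24 - 5063) = -5*(sqrt(2809 + 81) - 3219)/(-5039) = -5*(sqrt(2890) - 3219)*(-1)/5039 = -5*(17*sqrt(10) - 3219)*(-1)/5039 = -5*(-3219 + 17*sqrt(10))*(-1)/5039 = -5*(3219/5039 - 17*sqrt(10)/5039) = -16095/5039 + 85*sqrt(10)/5039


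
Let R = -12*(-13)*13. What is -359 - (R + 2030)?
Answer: -4417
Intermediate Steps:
R = 2028 (R = 156*13 = 2028)
-359 - (R + 2030) = -359 - (2028 + 2030) = -359 - 1*4058 = -359 - 4058 = -4417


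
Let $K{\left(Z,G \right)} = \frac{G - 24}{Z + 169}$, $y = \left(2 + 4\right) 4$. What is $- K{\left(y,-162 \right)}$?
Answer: $\frac{186}{193} \approx 0.96373$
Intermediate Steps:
$y = 24$ ($y = 6 \cdot 4 = 24$)
$K{\left(Z,G \right)} = \frac{-24 + G}{169 + Z}$
$- K{\left(y,-162 \right)} = - \frac{-24 - 162}{169 + 24} = - \frac{-186}{193} = \left(-1\right) \left(- \frac{186}{193}\right) = \frac{186}{193}$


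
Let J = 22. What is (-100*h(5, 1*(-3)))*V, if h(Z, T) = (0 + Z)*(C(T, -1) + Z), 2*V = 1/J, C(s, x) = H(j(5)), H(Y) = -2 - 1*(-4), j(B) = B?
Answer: -875/11 ≈ -79.545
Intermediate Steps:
H(Y) = 2 (H(Y) = -2 + 4 = 2)
C(s, x) = 2
V = 1/44 (V = (½)/22 = (½)*(1/22) = 1/44 ≈ 0.022727)
h(Z, T) = Z*(2 + Z) (h(Z, T) = (0 + Z)*(2 + Z) = Z*(2 + Z))
(-100*h(5, 1*(-3)))*V = -500*(2 + 5)*(1/44) = -500*7*(1/44) = -100*35*(1/44) = -3500*1/44 = -875/11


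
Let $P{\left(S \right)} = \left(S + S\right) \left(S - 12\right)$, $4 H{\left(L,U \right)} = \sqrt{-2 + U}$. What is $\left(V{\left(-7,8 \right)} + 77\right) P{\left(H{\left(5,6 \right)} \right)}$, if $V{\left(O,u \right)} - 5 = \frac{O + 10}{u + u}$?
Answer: $- \frac{30245}{32} \approx -945.16$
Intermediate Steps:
$H{\left(L,U \right)} = \frac{\sqrt{-2 + U}}{4}$
$V{\left(O,u \right)} = 5 + \frac{10 + O}{2 u}$ ($V{\left(O,u \right)} = 5 + \frac{O + 10}{u + u} = 5 + \frac{10 + O}{2 u}$)
$P{\left(S \right)} = 2 S \left(-12 + S\right)$
$\left(V{\left(-7,8 \right)} + 77\right) P{\left(H{\left(5,6 \right)} \right)} = \left(\frac{10 - 7 + 10 \cdot 8}{2 \cdot 8} + 77\right) 2 \frac{\sqrt{-2 + 6}}{4} \left(-12 + \frac{\sqrt{-2 + 6}}{4}\right) = \left(\frac{1}{2} \cdot \frac{1}{8} \left(10 - 7 + 80\right) + 77\right) 2 \frac{\sqrt{4}}{4} \left(-12 + \frac{\sqrt{4}}{4}\right) = \left(\frac{1}{2} \cdot \frac{1}{8} \cdot 83 + 77\right) 2 \cdot \frac{1}{4} \cdot 2 \left(-12 + \frac{1}{4} \cdot 2\right) = \left(\frac{83}{16} + 77\right) 2 \cdot \frac{1}{2} \left(-12 + \frac{1}{2}\right) = \frac{1315 \cdot 2 \cdot \frac{1}{2} \left(- \frac{23}{2}\right)}{16} = \frac{1315}{16} \left(- \frac{23}{2}\right) = - \frac{30245}{32}$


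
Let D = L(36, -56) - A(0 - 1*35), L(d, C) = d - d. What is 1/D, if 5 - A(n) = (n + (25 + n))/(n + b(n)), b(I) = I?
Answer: -14/61 ≈ -0.22951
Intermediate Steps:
L(d, C) = 0
A(n) = 5 - (25 + 2*n)/(2*n) (A(n) = 5 - (n + (25 + n))/(n + n) = 5 - (25 + 2*n)/(2*n))
D = -61/14 (D = 0 - (4 - 25/(2*(0 - 1*35))) = 0 - (4 - 25/(2*(0 - 35))) = 0 - (4 - 25/2/(-35)) = 0 - (4 - 25/2*(-1/35)) = 0 - (4 + 5/14) = 0 - 1*61/14 = 0 - 61/14 = -61/14 ≈ -4.3571)
1/D = 1/(-61/14) = -14/61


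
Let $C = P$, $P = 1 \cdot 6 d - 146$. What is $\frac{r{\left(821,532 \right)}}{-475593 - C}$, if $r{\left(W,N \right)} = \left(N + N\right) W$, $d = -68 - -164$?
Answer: $- \frac{873544}{476023} \approx -1.8351$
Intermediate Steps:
$d = 96$ ($d = -68 + 164 = 96$)
$P = 430$ ($P = 1 \cdot 6 \cdot 96 - 146 = 6 \cdot 96 - 146 = 576 - 146 = 430$)
$r{\left(W,N \right)} = 2 N W$
$C = 430$
$\frac{r{\left(821,532 \right)}}{-475593 - C} = \frac{2 \cdot 532 \cdot 821}{-475593 - 430} = \frac{873544}{-475593 - 430} = \frac{873544}{-476023} = 873544 \left(- \frac{1}{476023}\right) = - \frac{873544}{476023}$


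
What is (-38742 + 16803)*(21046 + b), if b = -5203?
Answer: -347579577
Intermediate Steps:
(-38742 + 16803)*(21046 + b) = (-38742 + 16803)*(21046 - 5203) = -21939*15843 = -347579577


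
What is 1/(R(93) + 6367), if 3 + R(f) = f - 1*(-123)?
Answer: 1/6580 ≈ 0.00015198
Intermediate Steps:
R(f) = 120 + f (R(f) = -3 + (f - 1*(-123)) = -3 + (f + 123) = -3 + (123 + f) = 120 + f)
1/(R(93) + 6367) = 1/((120 + 93) + 6367) = 1/(213 + 6367) = 1/6580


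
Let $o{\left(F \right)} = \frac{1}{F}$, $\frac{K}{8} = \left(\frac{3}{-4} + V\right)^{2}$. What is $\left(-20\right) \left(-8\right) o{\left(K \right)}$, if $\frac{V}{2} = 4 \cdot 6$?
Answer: $\frac{320}{35721} \approx 0.0089583$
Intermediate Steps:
$V = 48$ ($V = 2 \cdot 4 \cdot 6 = 2 \cdot 24 = 48$)
$K = \frac{35721}{2}$ ($K = 8 \left(\frac{3}{-4} + 48\right)^{2} = 8 \left(3 \left(- \frac{1}{4}\right) + 48\right)^{2} = 8 \left(- \frac{3}{4} + 48\right)^{2} = 8 \left(\frac{189}{4}\right)^{2} = 8 \cdot \frac{35721}{16} = \frac{35721}{2} \approx 17861.0$)
$\left(-20\right) \left(-8\right) o{\left(K \right)} = \frac{\left(-20\right) \left(-8\right)}{\frac{35721}{2}} = 160 \cdot \frac{2}{35721} = \frac{320}{35721}$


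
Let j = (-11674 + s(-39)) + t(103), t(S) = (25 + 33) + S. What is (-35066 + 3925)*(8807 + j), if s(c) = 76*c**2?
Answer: -3515507490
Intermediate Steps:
t(S) = 58 + S
j = 104083 (j = (-11674 + 76*(-39)**2) + (58 + 103) = (-11674 + 76*1521) + 161 = (-11674 + 115596) + 161 = 103922 + 161 = 104083)
(-35066 + 3925)*(8807 + j) = (-35066 + 3925)*(8807 + 104083) = -31141*112890 = -3515507490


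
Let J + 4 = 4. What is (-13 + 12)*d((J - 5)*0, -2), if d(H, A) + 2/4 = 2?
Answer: -3/2 ≈ -1.5000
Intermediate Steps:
J = 0 (J = -4 + 4 = 0)
d(H, A) = 3/2 (d(H, A) = -1/2 + 2 = 3/2)
(-13 + 12)*d((J - 5)*0, -2) = (-13 + 12)*(3/2) = -1*3/2 = -3/2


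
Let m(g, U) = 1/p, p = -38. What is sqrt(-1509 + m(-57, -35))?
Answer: I*sqrt(2179034)/38 ≈ 38.846*I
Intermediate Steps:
m(g, U) = -1/38 (m(g, U) = 1/(-38) = -1/38)
sqrt(-1509 + m(-57, -35)) = sqrt(-1509 - 1/38) = sqrt(-57343/38) = I*sqrt(2179034)/38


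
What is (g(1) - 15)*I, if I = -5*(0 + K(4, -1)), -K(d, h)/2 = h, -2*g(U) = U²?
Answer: 155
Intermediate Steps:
g(U) = -U²/2
K(d, h) = -2*h
I = -10 (I = -5*(0 - 2*(-1)) = -5*(0 + 2) = -5*2 = -10)
(g(1) - 15)*I = (-½*1² - 15)*(-10) = (-½*1 - 15)*(-10) = (-½ - 15)*(-10) = -31/2*(-10) = 155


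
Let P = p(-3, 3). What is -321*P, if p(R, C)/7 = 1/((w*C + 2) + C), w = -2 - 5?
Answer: 2247/16 ≈ 140.44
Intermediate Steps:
w = -7
p(R, C) = 7/(2 - 6*C) (p(R, C) = 7/((-7*C + 2) + C) = 7/((2 - 7*C) + C) = 7/(2 - 6*C))
P = -7/16 (P = 7/(2*(1 - 3*3)) = 7/(2*(1 - 9)) = (7/2)/(-8) = (7/2)*(-⅛) = -7/16 ≈ -0.43750)
-321*P = -321*(-7/16) = 2247/16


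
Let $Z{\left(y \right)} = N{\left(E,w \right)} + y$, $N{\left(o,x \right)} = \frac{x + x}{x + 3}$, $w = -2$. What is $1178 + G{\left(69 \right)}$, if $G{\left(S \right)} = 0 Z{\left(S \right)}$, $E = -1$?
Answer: $1178$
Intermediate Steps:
$N{\left(o,x \right)} = \frac{2 x}{3 + x}$
$Z{\left(y \right)} = -4 + y$ ($Z{\left(y \right)} = 2 \left(-2\right) \frac{1}{3 - 2} + y = 2 \left(-2\right) 1^{-1} + y = 2 \left(-2\right) 1 + y = -4 + y$)
$G{\left(S \right)} = 0$ ($G{\left(S \right)} = 0 \left(-4 + S\right) = 0$)
$1178 + G{\left(69 \right)} = 1178 + 0 = 1178$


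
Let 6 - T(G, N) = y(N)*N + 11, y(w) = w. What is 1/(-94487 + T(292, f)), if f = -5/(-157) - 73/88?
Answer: -190881856/18036929799593 ≈ -1.0583e-5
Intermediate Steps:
f = -11021/13816 (f = -5*(-1/157) - 73*1/88 = 5/157 - 73/88 = -11021/13816 ≈ -0.79770)
T(G, N) = -5 - N² (T(G, N) = 6 - (N*N + 11) = 6 - (N² + 11) = 6 - (11 + N²) = 6 + (-11 - N²) = -5 - N²)
1/(-94487 + T(292, f)) = 1/(-94487 + (-5 - (-11021/13816)²)) = 1/(-94487 + (-5 - 1*121462441/190881856)) = 1/(-94487 + (-5 - 121462441/190881856)) = 1/(-94487 - 1075871721/190881856) = 1/(-18036929799593/190881856) = -190881856/18036929799593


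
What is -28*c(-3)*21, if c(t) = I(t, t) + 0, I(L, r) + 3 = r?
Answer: 3528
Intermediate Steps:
I(L, r) = -3 + r
c(t) = -3 + t (c(t) = (-3 + t) + 0 = -3 + t)
-28*c(-3)*21 = -28*(-3 - 3)*21 = -28*(-6)*21 = 168*21 = 3528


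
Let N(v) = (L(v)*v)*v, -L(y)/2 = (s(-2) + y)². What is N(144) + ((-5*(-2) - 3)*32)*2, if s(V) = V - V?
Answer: -859962944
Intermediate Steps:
s(V) = 0
L(y) = -2*y² (L(y) = -2*(0 + y)² = -2*y²)
N(v) = -2*v⁴ (N(v) = ((-2*v²)*v)*v = (-2*v³)*v = -2*v⁴)
N(144) + ((-5*(-2) - 3)*32)*2 = -2*144⁴ + ((-5*(-2) - 3)*32)*2 = -2*429981696 + ((10 - 3)*32)*2 = -859963392 + (7*32)*2 = -859963392 + 224*2 = -859963392 + 448 = -859962944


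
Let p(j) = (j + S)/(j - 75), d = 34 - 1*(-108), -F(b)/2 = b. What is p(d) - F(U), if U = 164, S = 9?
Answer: 22127/67 ≈ 330.25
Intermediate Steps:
F(b) = -2*b
d = 142 (d = 34 + 108 = 142)
p(j) = (9 + j)/(-75 + j) (p(j) = (j + 9)/(j - 75) = (9 + j)/(-75 + j))
p(d) - F(U) = (9 + 142)/(-75 + 142) - (-2)*164 = 151/67 - 1*(-328) = (1/67)*151 + 328 = 151/67 + 328 = 22127/67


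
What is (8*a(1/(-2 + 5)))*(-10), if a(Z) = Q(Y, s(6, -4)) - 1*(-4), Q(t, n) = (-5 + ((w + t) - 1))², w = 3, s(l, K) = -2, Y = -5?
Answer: -5440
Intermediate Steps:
Q(t, n) = (-3 + t)² (Q(t, n) = (-5 + ((3 + t) - 1))² = (-5 + (2 + t))² = (-3 + t)²)
a(Z) = 68 (a(Z) = (-3 - 5)² - 1*(-4) = (-8)² + 4 = 64 + 4 = 68)
(8*a(1/(-2 + 5)))*(-10) = (8*68)*(-10) = 544*(-10) = -5440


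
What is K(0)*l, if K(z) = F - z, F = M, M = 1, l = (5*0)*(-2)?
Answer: 0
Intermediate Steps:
l = 0 (l = 0*(-2) = 0)
F = 1
K(z) = 1 - z
K(0)*l = (1 - 1*0)*0 = (1 + 0)*0 = 1*0 = 0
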